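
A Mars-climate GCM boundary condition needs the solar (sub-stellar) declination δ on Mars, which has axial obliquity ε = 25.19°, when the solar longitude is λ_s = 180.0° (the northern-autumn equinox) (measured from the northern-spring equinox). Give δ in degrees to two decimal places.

δ = +0.00°

sin δ = sin ε · sin λ_s = sin 25.19° × sin 180.0° = 0.000000.
δ = arcsin(0.000000) = +0.00°.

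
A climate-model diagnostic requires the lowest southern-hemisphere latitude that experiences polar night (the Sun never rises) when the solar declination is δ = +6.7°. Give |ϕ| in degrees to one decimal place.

Polar night requires cos h₀ = −tan ϕ tan δ ≥ 1, i.e. tan ϕ tan δ ≤ −1.
The boundary is |tan ϕ| · |tan δ| = 1, so |ϕ| = 90° − |δ| = 90° − 6.7° = 83.3° in the southern hemisphere.

|ϕ| = 83.3°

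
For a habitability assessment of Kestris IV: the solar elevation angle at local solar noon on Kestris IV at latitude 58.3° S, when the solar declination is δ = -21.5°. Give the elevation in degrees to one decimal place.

At local noon the hour angle is zero, so the zenith angle equals |φ − δ| = |-58.3° − (-21.500°)| = 36.800°.
Elevation = 90° − 36.800° = 53.2°.

53.2°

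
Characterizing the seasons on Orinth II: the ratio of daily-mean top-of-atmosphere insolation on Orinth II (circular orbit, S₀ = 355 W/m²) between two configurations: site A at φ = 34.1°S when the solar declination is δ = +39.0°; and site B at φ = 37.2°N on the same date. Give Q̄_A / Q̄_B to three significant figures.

— Configuration A (φ=-34.1°):
cos H₀ = −tan(-34.1°) tan(+39.000°) = 0.5483, H₀ = 0.9905 rad.
Bracket: H₀ sin φ sin δ + cos φ cos δ sin H₀ = 0.9905×-0.56064×0.62932 + 0.82806×0.77715×0.83630 = -0.349470 + 0.538181 = 0.188711.
Q̄ = (S₀/π) × [bracket] = (355/π) × 0.188711 = 21.324 W/m².
— Configuration B (φ=+37.2°):
cos H₀ = −tan(+37.2°) tan(+39.000°) = -0.6147, H₀ = 2.2328 rad.
Bracket: H₀ sin φ sin δ + cos φ cos δ sin H₀ = 2.2328×0.60460×0.62932 + 0.79653×0.77715×0.78879 = 0.849551 + 0.488279 = 1.337830.
Q̄ = (S₀/π) × [bracket] = (355/π) × 1.337830 = 151.17 W/m².
Ratio Q̄_A / Q̄_B = 21.324 / 151.17 = 0.1411.

Q̄_A / Q̄_B ≈ 0.141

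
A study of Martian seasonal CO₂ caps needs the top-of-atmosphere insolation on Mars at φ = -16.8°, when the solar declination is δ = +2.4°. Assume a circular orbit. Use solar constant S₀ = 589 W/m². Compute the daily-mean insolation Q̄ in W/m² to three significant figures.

Q̄ ≈ 176 W/m²

cos H₀ = −tan(-16.8°) tan(+2.400°) = 0.0127, H₀ = 1.5581 rad.
Bracket: H₀ sin φ sin δ + cos φ cos δ sin H₀ = 1.5581×-0.28903×0.04188 + 0.95732×0.99912×0.99992 = -0.018860 + 0.956401 = 0.937541.
Q̄ = (S₀/π) × [bracket] = (589/π) × 0.937541 = 175.8 W/m².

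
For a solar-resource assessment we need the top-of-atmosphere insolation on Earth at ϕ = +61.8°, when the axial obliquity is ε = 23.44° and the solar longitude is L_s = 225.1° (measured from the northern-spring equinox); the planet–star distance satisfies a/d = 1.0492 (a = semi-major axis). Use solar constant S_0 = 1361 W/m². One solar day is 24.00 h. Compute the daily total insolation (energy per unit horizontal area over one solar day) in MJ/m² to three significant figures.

5.49 MJ/m²

Solar declination: sin δ = sin ε · sin L_s = sin 23.44° × sin 225.1° = -0.28177, so δ = -16.366°.
cos h₀ = −tan(+61.8°) tan(-16.366°) = 0.5477, h₀ = 0.9912 rad.
Bracket: h₀ sin ϕ sin δ + cos ϕ cos δ sin h₀ = 0.9912×0.88130×-0.28177 + 0.47255×0.95948×0.83668 = -0.246139 + 0.379353 = 0.133214.
Inverse-square distance factor (a/d)² = 1.0492² = 1.100821.
Q̄ = (S_0/π) × 1.100821 × [bracket] = (1361/π) × 1.100821 × 0.133214 = 63.529 W/m².
Daily total = Q̄ × 24.00 h × 3600 s/h = 63.529 × 24.00 × 3600 / 10⁶ = 5.489 MJ/m².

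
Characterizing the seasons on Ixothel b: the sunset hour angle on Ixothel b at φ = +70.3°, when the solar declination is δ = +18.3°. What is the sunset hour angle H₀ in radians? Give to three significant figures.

H₀ = 2.75 rad

cos H₀ = −tan φ · tan δ = −tan(+70.3°) × tan(+18.300°) = -0.9237, so H₀ = 2.7483 rad = 157.47°.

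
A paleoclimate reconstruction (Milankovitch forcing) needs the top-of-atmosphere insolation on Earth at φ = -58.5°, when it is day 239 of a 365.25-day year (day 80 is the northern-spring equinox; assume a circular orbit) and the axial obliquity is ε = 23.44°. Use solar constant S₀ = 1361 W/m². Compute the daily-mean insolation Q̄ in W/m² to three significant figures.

Q̄ ≈ 140 W/m²

Solar longitude: λ_s = 360° × (239 − 80)/365.25 = 156.715°.
sin δ = sin 23.44° × sin 156.715° = 0.15725, so δ = +9.047°.
cos H₀ = −tan(-58.5°) tan(+9.047°) = 0.2598, H₀ = 1.3079 rad.
Bracket: H₀ sin φ sin δ + cos φ cos δ sin H₀ = 1.3079×-0.85264×0.15725 + 0.52250×0.98756×0.96565 = -0.175360 + 0.498275 = 0.322915.
Q̄ = (S₀/π) × [bracket] = (1361/π) × 0.322915 = 139.9 W/m².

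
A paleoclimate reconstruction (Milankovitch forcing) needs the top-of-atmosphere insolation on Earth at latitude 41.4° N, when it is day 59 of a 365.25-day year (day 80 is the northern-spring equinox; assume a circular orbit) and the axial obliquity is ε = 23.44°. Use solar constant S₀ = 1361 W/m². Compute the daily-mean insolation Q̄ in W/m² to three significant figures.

Q̄ ≈ 261 W/m²

Solar longitude: λ_s = 360° × (59 − 80)/365.25 = -20.698°, i.e. -20.698° + 360° = 339.302°.
sin δ = sin 23.44° × sin 339.302° = -0.14060, so δ = -8.082°.
cos H₀ = −tan(+41.4°) tan(-8.082°) = 0.1252, H₀ = 1.4453 rad.
Bracket: H₀ sin φ sin δ + cos φ cos δ sin H₀ = 1.4453×0.66131×-0.14060 + 0.75011×0.99007×0.99213 = -0.134384 + 0.736817 = 0.602433.
Q̄ = (S₀/π) × [bracket] = (1361/π) × 0.602433 = 261.0 W/m².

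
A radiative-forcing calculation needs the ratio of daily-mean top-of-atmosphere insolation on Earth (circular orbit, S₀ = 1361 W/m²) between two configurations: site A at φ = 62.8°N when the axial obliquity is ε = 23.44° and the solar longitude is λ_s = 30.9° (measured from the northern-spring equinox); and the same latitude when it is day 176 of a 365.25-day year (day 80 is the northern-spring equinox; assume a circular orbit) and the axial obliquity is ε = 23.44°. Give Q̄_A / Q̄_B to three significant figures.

— Configuration A (φ=+62.8°):
Solar declination: sin δ = sin ε · sin λ_s = sin 23.44° × sin 30.9° = 0.20428, so δ = +11.787°.
cos H₀ = −tan(+62.8°) tan(+11.787°) = -0.4061, H₀ = 1.9889 rad.
Bracket: H₀ sin φ sin δ + cos φ cos δ sin H₀ = 1.9889×0.88942×0.20428 + 0.45710×0.97891×0.91385 = 0.361365 + 0.408911 = 0.770276.
Q̄ = (S₀/π) × [bracket] = (1361/π) × 0.770276 = 333.70 W/m².
— Configuration B (φ=+62.8°):
Solar longitude: λ_s = 360° × (176 − 80)/365.25 = 94.620°.
sin δ = sin 23.44° × sin 94.620° = 0.39650, so δ = +23.359°.
cos H₀ = −tan(+62.8°) tan(+23.359°) = -0.8404, H₀ = 2.5688 rad.
Bracket: H₀ sin φ sin δ + cos φ cos δ sin H₀ = 2.5688×0.88942×0.39650 + 0.45710×0.91804×0.54200 = 0.905900 + 0.227443 = 1.133343.
Q̄ = (S₀/π) × [bracket] = (1361/π) × 1.133343 = 490.99 W/m².
Ratio Q̄_A / Q̄_B = 333.70 / 490.99 = 0.6796.

Q̄_A / Q̄_B ≈ 0.680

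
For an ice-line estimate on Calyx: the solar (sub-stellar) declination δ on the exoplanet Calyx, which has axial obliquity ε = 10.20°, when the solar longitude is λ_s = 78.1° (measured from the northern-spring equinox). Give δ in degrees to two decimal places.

sin δ = sin ε · sin λ_s = sin 10.20° × sin 78.1° = 0.173279.
δ = arcsin(0.173279) = +9.98°.

δ = +9.98°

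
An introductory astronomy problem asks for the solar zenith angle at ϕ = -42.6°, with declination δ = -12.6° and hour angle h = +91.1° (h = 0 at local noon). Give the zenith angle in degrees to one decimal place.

θ_z = 82.3°

cos θ_z = sin ϕ sin δ + cos ϕ cos δ cos h = 0.147656 + -0.013791 = 0.133865.
θ_z = arccos(0.133865) = 82.3°.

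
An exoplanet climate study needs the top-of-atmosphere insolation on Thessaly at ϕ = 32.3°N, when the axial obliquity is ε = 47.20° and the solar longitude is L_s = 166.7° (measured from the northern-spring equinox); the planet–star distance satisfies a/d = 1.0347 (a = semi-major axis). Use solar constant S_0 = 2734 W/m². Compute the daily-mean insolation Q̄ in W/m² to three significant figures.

Q̄ ≈ 913 W/m²

Solar declination: sin δ = sin ε · sin L_s = sin 47.20° × sin 166.7° = 0.16879, so δ = +9.718°.
cos h₀ = −tan(+32.3°) tan(+9.718°) = -0.1083, h₀ = 1.6793 rad.
Bracket: h₀ sin ϕ sin δ + cos ϕ cos δ sin h₀ = 1.6793×0.53435×0.16879 + 0.84526×0.98565×0.99412 = 0.151461 + 0.828232 = 0.979693.
Inverse-square distance factor (a/d)² = 1.0347² = 1.070604.
Q̄ = (S_0/π) × 1.070604 × [bracket] = (2734/π) × 1.070604 × 0.979693 = 912.8 W/m².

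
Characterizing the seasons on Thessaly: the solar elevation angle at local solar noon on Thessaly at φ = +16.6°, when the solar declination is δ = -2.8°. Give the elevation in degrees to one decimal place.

At local noon the hour angle is zero, so the zenith angle equals |φ − δ| = |+16.6° − (-2.800°)| = 19.400°.
Elevation = 90° − 19.400° = 70.6°.

70.6°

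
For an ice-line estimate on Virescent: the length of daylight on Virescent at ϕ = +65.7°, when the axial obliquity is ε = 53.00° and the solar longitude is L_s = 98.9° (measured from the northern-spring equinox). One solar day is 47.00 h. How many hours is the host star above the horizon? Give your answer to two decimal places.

47.00 h

Solar declination: sin δ = sin ε · sin L_s = sin 53.00° × sin 98.9° = 0.78902, so δ = +52.094°.
Sunrise equation: cos h₀ = −tan ϕ · tan δ = -2.8444 ≤ −1, so the host star never sets (polar day) and h₀ = π.
Daylight = 2h₀/(2π) × 47.00 h = (3.1416/π) × 47.00 = 47.00 h.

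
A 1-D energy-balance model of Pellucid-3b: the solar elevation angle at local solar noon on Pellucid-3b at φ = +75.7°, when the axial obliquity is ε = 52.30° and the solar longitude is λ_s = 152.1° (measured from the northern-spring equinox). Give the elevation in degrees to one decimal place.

Solar declination: sin δ = sin ε · sin λ_s = sin 52.30° × sin 152.1° = 0.37024, so δ = +21.730°.
At local noon the hour angle is zero, so the zenith angle equals |φ − δ| = |+75.7° − (+21.730°)| = 53.970°.
Elevation = 90° − 53.970° = 36.0°.

36.0°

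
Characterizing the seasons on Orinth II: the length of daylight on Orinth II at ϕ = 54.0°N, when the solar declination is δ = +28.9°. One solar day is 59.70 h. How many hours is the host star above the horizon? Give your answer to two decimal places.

46.25 h

cos h₀ = −tan ϕ · tan δ = −tan(+54.0°) × tan(+28.900°) = -0.7598, so h₀ = 2.4338 rad = 139.45°.
Daylight = 2h₀/(2π) × 59.70 h = (2.4338/π) × 59.70 = 46.25 h.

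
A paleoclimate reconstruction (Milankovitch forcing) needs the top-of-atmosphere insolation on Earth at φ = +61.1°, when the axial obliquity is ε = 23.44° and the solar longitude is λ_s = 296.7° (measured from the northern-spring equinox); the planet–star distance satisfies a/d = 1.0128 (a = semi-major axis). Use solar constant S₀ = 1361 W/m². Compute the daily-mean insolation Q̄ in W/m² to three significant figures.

Q̄ ≈ 33.4 W/m²

Solar declination: sin δ = sin ε · sin λ_s = sin 23.44° × sin 296.7° = -0.35537, so δ = -20.816°.
cos H₀ = −tan(+61.1°) tan(-20.816°) = 0.6887, H₀ = 0.8111 rad.
Bracket: H₀ sin φ sin δ + cos φ cos δ sin H₀ = 0.8111×0.87546×-0.35537 + 0.48328×0.93472×0.72503 = -0.252343 + 0.327519 = 0.075176.
Inverse-square distance factor (a/d)² = 1.0128² = 1.025764.
Q̄ = (S₀/π) × 1.025764 × [bracket] = (1361/π) × 1.025764 × 0.075176 = 33.41 W/m².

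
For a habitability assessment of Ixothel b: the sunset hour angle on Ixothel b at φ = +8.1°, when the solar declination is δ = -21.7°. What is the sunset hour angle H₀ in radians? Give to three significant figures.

H₀ = 1.51 rad

cos H₀ = −tan φ · tan δ = −tan(+8.1°) × tan(-21.700°) = 0.0566, so H₀ = 1.5141 rad = 86.75°.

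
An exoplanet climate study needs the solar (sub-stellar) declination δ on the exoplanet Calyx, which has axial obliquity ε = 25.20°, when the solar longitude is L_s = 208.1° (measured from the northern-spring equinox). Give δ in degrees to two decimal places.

sin δ = sin ε · sin L_s = sin 25.20° × sin 208.1° = -0.200547.
δ = arcsin(-0.200547) = -11.57°.

δ = -11.57°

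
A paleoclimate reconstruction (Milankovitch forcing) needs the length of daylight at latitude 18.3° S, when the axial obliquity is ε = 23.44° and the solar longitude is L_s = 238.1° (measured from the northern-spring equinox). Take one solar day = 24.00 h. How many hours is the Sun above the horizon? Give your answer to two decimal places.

Solar declination: sin δ = sin ε · sin L_s = sin 23.44° × sin 238.1° = -0.33771, so δ = -19.737°.
cos h₀ = −tan ϕ · tan δ = −tan(-18.3°) × tan(-19.737°) = -0.1187, so h₀ = 1.6897 rad = 96.81°.
Daylight = 2h₀/(2π) × 24.00 h = (1.6897/π) × 24.00 = 12.91 h.

12.91 h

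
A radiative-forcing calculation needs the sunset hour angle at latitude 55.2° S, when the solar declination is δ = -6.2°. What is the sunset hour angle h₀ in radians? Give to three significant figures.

cos h₀ = −tan ϕ · tan δ = −tan(-55.2°) × tan(-6.200°) = -0.1563, so h₀ = 1.7277 rad = 98.99°.

h₀ = 1.73 rad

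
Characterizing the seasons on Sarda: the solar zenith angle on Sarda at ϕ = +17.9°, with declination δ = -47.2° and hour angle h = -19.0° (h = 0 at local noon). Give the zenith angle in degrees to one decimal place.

cos θ_z = sin ϕ sin δ + cos ϕ cos δ cos h = -0.225517 + 0.611327 = 0.385810.
θ_z = arccos(0.385810) = 67.3°.

θ_z = 67.3°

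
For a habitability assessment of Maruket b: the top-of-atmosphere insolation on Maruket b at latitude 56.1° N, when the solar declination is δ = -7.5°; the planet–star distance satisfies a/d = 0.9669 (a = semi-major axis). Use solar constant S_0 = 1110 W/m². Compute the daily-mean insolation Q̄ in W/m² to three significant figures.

cos h₀ = −tan(+56.1°) tan(-7.500°) = 0.1959, h₀ = 1.3736 rad.
Bracket: h₀ sin ϕ sin δ + cos ϕ cos δ sin h₀ = 1.3736×0.83001×-0.13053 + 0.55775×0.99144×0.98062 = -0.148817 + 0.542259 = 0.393442.
Inverse-square distance factor (a/d)² = 0.9669² = 0.934896.
Q̄ = (S_0/π) × 0.934896 × [bracket] = (1110/π) × 0.934896 × 0.393442 = 130.0 W/m².

Q̄ ≈ 130 W/m²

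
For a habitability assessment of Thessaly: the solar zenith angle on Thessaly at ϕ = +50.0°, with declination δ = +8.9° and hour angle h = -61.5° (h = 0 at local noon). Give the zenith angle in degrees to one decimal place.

θ_z = 65.1°

cos θ_z = sin ϕ sin δ + cos ϕ cos δ cos h = 0.118515 + 0.303019 = 0.421534.
θ_z = arccos(0.421534) = 65.1°.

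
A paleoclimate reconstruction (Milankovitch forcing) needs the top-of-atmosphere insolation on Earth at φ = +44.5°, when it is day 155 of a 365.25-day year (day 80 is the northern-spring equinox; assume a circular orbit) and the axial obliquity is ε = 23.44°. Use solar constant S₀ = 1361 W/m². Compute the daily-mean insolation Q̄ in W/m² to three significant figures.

Solar longitude: λ_s = 360° × (155 − 80)/365.25 = 73.922°.
sin δ = sin 23.44° × sin 73.922° = 0.38223, so δ = +22.472°.
cos H₀ = −tan(+44.5°) tan(+22.472°) = -0.4065, H₀ = 1.9894 rad.
Bracket: H₀ sin φ sin δ + cos φ cos δ sin H₀ = 1.9894×0.70091×0.38223 + 0.71325×0.92407×0.91366 = 0.532978 + 0.602187 = 1.135165.
Q̄ = (S₀/π) × [bracket] = (1361/π) × 1.135165 = 491.8 W/m².

Q̄ ≈ 492 W/m²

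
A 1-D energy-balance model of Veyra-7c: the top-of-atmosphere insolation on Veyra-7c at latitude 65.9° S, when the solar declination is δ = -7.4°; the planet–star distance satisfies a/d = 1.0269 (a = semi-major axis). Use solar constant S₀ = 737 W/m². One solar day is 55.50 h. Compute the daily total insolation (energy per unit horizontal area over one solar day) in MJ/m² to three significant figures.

30.0 MJ/m²

cos H₀ = −tan(-65.9°) tan(-7.400°) = -0.2903, H₀ = 1.8654 rad.
Bracket: H₀ sin φ sin δ + cos φ cos δ sin H₀ = 1.8654×-0.91283×-0.12880 + 0.40833×0.99167×0.95692 = 0.219320 + 0.387484 = 0.606804.
Inverse-square distance factor (a/d)² = 1.0269² = 1.054524.
Q̄ = (S₀/π) × 1.054524 × [bracket] = (737/π) × 1.054524 × 0.606804 = 150.11 W/m².
Daily total = Q̄ × 55.50 h × 3600 s/h = 150.11 × 55.50 × 3600 / 10⁶ = 29.99 MJ/m².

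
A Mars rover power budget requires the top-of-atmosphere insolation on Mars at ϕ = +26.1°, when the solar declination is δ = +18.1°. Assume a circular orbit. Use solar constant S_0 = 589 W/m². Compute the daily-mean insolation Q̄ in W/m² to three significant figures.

Q̄ ≈ 202 W/m²

cos h₀ = −tan(+26.1°) tan(+18.100°) = -0.1601, h₀ = 1.7316 rad.
Bracket: h₀ sin ϕ sin δ + cos ϕ cos δ sin h₀ = 1.7316×0.43994×0.31068 + 0.89803×0.95052×0.98710 = 0.236676 + 0.842584 = 1.079260.
Q̄ = (S_0/π) × [bracket] = (589/π) × 1.079260 = 202.3 W/m².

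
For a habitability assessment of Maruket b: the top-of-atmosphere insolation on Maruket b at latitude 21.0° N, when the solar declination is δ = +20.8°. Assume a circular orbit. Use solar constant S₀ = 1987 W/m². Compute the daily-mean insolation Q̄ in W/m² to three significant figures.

Q̄ ≈ 684 W/m²

cos H₀ = −tan(+21.0°) tan(+20.800°) = -0.1458, H₀ = 1.7171 rad.
Bracket: H₀ sin φ sin δ + cos φ cos δ sin H₀ = 1.7171×0.35837×0.35511 + 0.93358×0.93483×0.98931 = 0.218519 + 0.863409 = 1.081928.
Q̄ = (S₀/π) × [bracket] = (1987/π) × 1.081928 = 684.3 W/m².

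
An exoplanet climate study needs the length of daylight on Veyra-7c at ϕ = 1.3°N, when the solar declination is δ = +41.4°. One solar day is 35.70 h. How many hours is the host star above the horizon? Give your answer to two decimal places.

18.08 h

cos h₀ = −tan ϕ · tan δ = −tan(+1.3°) × tan(+41.400°) = -0.0200, so h₀ = 1.5908 rad = 91.15°.
Daylight = 2h₀/(2π) × 35.70 h = (1.5908/π) × 35.70 = 18.08 h.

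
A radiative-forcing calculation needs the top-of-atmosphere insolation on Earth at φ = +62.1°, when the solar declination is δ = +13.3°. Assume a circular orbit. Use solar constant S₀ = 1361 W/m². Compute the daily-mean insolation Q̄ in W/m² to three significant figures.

Q̄ ≈ 356 W/m²

cos H₀ = −tan(+62.1°) tan(+13.300°) = -0.4465, H₀ = 2.0336 rad.
Bracket: H₀ sin φ sin δ + cos φ cos δ sin H₀ = 2.0336×0.88377×0.23005 + 0.46793×0.97318×0.89480 = 0.413454 + 0.407474 = 0.820928.
Q̄ = (S₀/π) × [bracket] = (1361/π) × 0.820928 = 355.6 W/m².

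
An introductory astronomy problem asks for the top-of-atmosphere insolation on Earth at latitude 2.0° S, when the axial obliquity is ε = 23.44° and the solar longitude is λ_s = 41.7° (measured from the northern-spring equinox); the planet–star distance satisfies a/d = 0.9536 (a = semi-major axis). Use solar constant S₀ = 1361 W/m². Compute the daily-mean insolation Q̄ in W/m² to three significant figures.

Solar declination: sin δ = sin ε · sin λ_s = sin 23.44° × sin 41.7° = 0.26462, so δ = +15.344°.
cos H₀ = −tan(-2.0°) tan(+15.344°) = 0.0096, H₀ = 1.5612 rad.
Bracket: H₀ sin φ sin δ + cos φ cos δ sin H₀ = 1.5612×-0.03490×0.26462 + 0.99939×0.96435×0.99995 = -0.014418 + 0.963714 = 0.949296.
Inverse-square distance factor (a/d)² = 0.9536² = 0.909353.
Q̄ = (S₀/π) × 0.909353 × [bracket] = (1361/π) × 0.909353 × 0.949296 = 374.0 W/m².

Q̄ ≈ 374 W/m²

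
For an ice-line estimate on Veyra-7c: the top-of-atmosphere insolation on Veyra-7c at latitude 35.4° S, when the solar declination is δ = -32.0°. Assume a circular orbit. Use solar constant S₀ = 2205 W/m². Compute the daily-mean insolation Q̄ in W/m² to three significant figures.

Q̄ ≈ 872 W/m²

cos H₀ = −tan(-35.4°) tan(-32.000°) = -0.4441, H₀ = 2.0309 rad.
Bracket: H₀ sin φ sin δ + cos φ cos δ sin H₀ = 2.0309×-0.57928×-0.52992 + 0.81513×0.84805×0.89599 = 0.623430 + 0.619372 = 1.242802.
Q̄ = (S₀/π) × [bracket] = (2205/π) × 1.242802 = 872.3 W/m².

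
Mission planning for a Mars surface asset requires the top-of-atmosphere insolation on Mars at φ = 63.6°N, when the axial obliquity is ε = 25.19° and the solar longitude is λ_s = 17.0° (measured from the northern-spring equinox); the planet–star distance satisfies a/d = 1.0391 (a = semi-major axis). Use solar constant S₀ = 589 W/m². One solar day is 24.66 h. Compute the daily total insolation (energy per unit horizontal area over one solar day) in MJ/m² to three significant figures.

11.3 MJ/m²

Solar declination: sin δ = sin ε · sin λ_s = sin 25.19° × sin 17.0° = 0.12444, so δ = +7.148°.
cos H₀ = −tan(+63.6°) tan(+7.148°) = -0.2526, H₀ = 1.8262 rad.
Bracket: H₀ sin φ sin δ + cos φ cos δ sin H₀ = 1.8262×0.89571×0.12444 + 0.44464×0.99223×0.96756 = 0.203552 + 0.426873 = 0.630425.
Inverse-square distance factor (a/d)² = 1.0391² = 1.079729.
Q̄ = (S₀/π) × 1.079729 × [bracket] = (589/π) × 1.079729 × 0.630425 = 127.62 W/m².
Daily total = Q̄ × 24.66 h × 3600 s/h = 127.62 × 24.66 × 3600 / 10⁶ = 11.33 MJ/m².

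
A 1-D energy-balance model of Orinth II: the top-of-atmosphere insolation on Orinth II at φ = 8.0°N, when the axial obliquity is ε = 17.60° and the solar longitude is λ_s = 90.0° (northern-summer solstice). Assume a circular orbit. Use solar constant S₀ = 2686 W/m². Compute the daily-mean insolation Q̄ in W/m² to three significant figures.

Q̄ ≈ 864 W/m²

Solar declination: sin δ = sin ε · sin λ_s = sin 17.60° × sin 90.0° = 0.30237, so δ = +17.600°.
cos H₀ = −tan(+8.0°) tan(+17.600°) = -0.0446, H₀ = 1.6154 rad.
Bracket: H₀ sin φ sin δ + cos φ cos δ sin H₀ = 1.6154×0.13917×0.30237 + 0.99027×0.95319×0.99901 = 0.067977 + 0.942981 = 1.010958.
Q̄ = (S₀/π) × [bracket] = (2686/π) × 1.010958 = 864.3 W/m².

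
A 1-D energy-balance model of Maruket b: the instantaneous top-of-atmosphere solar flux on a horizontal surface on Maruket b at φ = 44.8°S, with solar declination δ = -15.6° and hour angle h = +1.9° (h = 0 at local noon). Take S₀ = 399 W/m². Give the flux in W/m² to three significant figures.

cos θ_z = sin φ sin δ + cos φ cos δ cos h = 0.189490 + 0.683056 = 0.872546.
Flux = S₀ · cos θ_z = 399 × 0.872546 = 348.1 W/m².

348 W/m²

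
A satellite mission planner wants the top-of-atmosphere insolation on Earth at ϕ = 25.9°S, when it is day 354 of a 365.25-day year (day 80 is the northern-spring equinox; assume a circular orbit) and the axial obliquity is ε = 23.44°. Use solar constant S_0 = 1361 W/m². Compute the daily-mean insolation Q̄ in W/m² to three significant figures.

Q̄ ≈ 484 W/m²

Solar longitude: L_s = 360° × (354 − 80)/365.25 = 270.062°.
sin δ = sin 23.44° × sin 270.062° = -0.39779, so δ = -23.440°.
cos h₀ = −tan(-25.9°) tan(-23.440°) = -0.2105, h₀ = 1.7829 rad.
Bracket: h₀ sin ϕ sin δ + cos ϕ cos δ sin h₀ = 1.7829×-0.43680×-0.39779 + 0.89956×0.91748×0.97759 = 0.309787 + 0.806833 = 1.116620.
Q̄ = (S_0/π) × [bracket] = (1361/π) × 1.116620 = 483.7 W/m².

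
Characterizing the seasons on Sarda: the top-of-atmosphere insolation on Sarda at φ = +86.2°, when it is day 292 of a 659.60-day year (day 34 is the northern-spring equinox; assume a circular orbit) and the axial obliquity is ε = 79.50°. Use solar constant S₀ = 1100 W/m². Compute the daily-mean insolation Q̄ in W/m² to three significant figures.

Q̄ ≈ 682 W/m²

Solar longitude: λ_s = 360° × (292 − 34)/659.60 = 140.813°.
sin δ = sin 79.50° × sin 140.813° = 0.62128, so δ = +38.410°.
cos H₀ = −tan(+86.2°) tan(+38.410°) = -11.9371 ≤ −1 ⇒ polar day, H₀ = π.
Bracket: H₀ sin φ sin δ + cos φ cos δ sin H₀ = 3.1416×0.99780×0.62128 + 0.06627×0.78359×0.00000 = 1.947519 + 0.000000 = 1.947519.
Q̄ = (S₀/π) × [bracket] = (1100/π) × 1.947519 = 681.9 W/m².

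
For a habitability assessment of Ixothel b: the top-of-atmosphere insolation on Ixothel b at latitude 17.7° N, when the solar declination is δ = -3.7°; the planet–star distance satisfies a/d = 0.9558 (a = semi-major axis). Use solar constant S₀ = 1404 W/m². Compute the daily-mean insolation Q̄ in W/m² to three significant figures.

cos H₀ = −tan(+17.7°) tan(-3.700°) = 0.0206, H₀ = 1.5502 rad.
Bracket: H₀ sin φ sin δ + cos φ cos δ sin H₀ = 1.5502×0.30403×-0.06453 + 0.95266×0.99792×0.99979 = -0.030413 + 0.950479 = 0.920066.
Inverse-square distance factor (a/d)² = 0.9558² = 0.913554.
Q̄ = (S₀/π) × 0.913554 × [bracket] = (1404/π) × 0.913554 × 0.920066 = 375.6 W/m².

Q̄ ≈ 376 W/m²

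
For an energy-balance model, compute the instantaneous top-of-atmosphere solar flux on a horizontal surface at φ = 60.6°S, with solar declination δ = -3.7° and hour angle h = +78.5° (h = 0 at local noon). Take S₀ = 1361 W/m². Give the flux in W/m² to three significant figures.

209 W/m²

cos θ_z = sin φ sin δ + cos φ cos δ cos h = 0.056221 + 0.097666 = 0.153887.
Flux = S₀ · cos θ_z = 1361 × 0.153887 = 209.4 W/m².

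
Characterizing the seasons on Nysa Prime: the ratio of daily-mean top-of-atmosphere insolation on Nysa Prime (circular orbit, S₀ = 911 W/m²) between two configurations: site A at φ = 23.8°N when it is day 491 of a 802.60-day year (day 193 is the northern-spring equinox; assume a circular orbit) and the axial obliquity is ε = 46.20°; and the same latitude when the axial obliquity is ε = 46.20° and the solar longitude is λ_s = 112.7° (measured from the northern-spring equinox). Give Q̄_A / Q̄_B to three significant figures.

— Configuration A (φ=+23.8°):
Solar longitude: λ_s = 360° × (491 − 193)/802.60 = 133.666°.
sin δ = sin 46.20° × sin 133.666° = 0.52211, so δ = +31.474°.
cos H₀ = −tan(+23.8°) tan(+31.474°) = -0.2700, H₀ = 1.8442 rad.
Bracket: H₀ sin φ sin δ + cos φ cos δ sin H₀ = 1.8442×0.40355×0.52211 + 0.91496×0.85288×0.96286 = 0.388568 + 0.751369 = 1.139937.
Q̄ = (S₀/π) × [bracket] = (911/π) × 1.139937 = 330.56 W/m².
— Configuration B (φ=+23.8°):
Solar declination: sin δ = sin ε · sin λ_s = sin 46.20° × sin 112.7° = 0.66585, so δ = +41.748°.
cos H₀ = −tan(+23.8°) tan(+41.748°) = -0.3936, H₀ = 1.9754 rad.
Bracket: H₀ sin φ sin δ + cos φ cos δ sin H₀ = 1.9754×0.40355×0.66585 + 0.91496×0.74608×0.91927 = 0.530797 + 0.627524 = 1.158321.
Q̄ = (S₀/π) × [bracket] = (911/π) × 1.158321 = 335.89 W/m².
Ratio Q̄_A / Q̄_B = 330.56 / 335.89 = 0.9841.

Q̄_A / Q̄_B ≈ 0.984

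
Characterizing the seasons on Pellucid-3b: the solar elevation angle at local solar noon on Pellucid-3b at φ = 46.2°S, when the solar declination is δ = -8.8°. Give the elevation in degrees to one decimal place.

At local noon the hour angle is zero, so the zenith angle equals |φ − δ| = |-46.2° − (-8.800°)| = 37.400°.
Elevation = 90° − 37.400° = 52.6°.

52.6°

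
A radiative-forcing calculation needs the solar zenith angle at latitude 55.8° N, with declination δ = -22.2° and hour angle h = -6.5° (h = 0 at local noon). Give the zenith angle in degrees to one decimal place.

cos θ_z = sin φ sin δ + cos φ cos δ cos h = -0.312505 + 0.517071 = 0.204566.
θ_z = arccos(0.204566) = 78.2°.

θ_z = 78.2°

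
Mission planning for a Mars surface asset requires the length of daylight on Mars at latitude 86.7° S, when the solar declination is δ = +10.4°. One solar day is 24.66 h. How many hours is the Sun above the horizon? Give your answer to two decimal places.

0.00 h

cos h₀ = −tan ϕ · tan δ = 3.1831 ≥ 1, so the Sun never rises (polar night) and h₀ = 0.
Daylight = 2h₀/(2π) × 24.66 h = (0.0000/π) × 24.66 = 0.00 h.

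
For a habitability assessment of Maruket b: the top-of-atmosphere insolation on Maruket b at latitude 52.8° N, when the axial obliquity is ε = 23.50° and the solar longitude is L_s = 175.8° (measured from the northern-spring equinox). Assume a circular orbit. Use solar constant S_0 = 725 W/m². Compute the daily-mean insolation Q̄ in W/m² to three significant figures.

Solar declination: sin δ = sin ε · sin L_s = sin 23.50° × sin 175.8° = 0.02920, so δ = +1.673°.
cos h₀ = −tan(+52.8°) tan(+1.673°) = -0.0385, h₀ = 1.6093 rad.
Bracket: h₀ sin ϕ sin δ + cos ϕ cos δ sin h₀ = 1.6093×0.79653×0.02920 + 0.60460×0.99957×0.99926 = 0.037430 + 0.603893 = 0.641323.
Q̄ = (S_0/π) × [bracket] = (725/π) × 0.641323 = 148.0 W/m².

Q̄ ≈ 148 W/m²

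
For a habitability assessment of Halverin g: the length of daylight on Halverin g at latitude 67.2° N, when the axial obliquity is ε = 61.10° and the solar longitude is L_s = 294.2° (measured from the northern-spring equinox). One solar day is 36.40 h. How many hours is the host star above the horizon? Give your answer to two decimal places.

0.00 h

Solar declination: sin δ = sin ε · sin L_s = sin 61.10° × sin 294.2° = -0.79853, so δ = -52.990°.
cos h₀ = −tan ϕ · tan δ = 3.1558 ≥ 1, so the host star never rises (polar night) and h₀ = 0.
Daylight = 2h₀/(2π) × 36.40 h = (0.0000/π) × 36.40 = 0.00 h.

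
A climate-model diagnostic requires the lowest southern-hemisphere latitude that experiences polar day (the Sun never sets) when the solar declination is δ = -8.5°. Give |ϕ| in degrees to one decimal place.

|ϕ| = 81.5°

Polar day requires cos h₀ = −tan ϕ tan δ ≤ −1, i.e. tan ϕ tan δ ≥ 1.
The boundary is |tan ϕ| · |tan δ| = 1, so |ϕ| = 90° − |δ| = 90° − 8.5° = 81.5° in the southern hemisphere.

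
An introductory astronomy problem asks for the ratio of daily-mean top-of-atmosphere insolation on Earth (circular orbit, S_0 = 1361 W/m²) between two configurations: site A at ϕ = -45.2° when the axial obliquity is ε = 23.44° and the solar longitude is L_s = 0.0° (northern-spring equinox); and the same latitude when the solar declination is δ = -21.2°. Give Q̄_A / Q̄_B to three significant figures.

Q̄_A / Q̄_B ≈ 0.634

— Configuration A (ϕ=-45.2°):
Solar declination: sin δ = sin ε · sin L_s = sin 23.44° × sin 0.0° = 0.00000, so δ = +0.000°.
cos h₀ = −tan(-45.2°) tan(+0.000°) = 0.0000, h₀ = 1.5708 rad.
Bracket: h₀ sin ϕ sin δ + cos ϕ cos δ sin h₀ = 1.5708×-0.70957×0.00000 + 0.70463×1.00000×1.00000 = -0.000000 + 0.704630 = 0.704630.
Q̄ = (S_0/π) × [bracket] = (1361/π) × 0.704630 = 305.26 W/m².
— Configuration B (ϕ=-45.2°):
cos h₀ = −tan(-45.2°) tan(-21.200°) = -0.3906, h₀ = 1.9721 rad.
Bracket: h₀ sin ϕ sin δ + cos ϕ cos δ sin h₀ = 1.9721×-0.70957×-0.36162 + 0.70463×0.93232×0.92056 = 0.506030 + 0.604753 = 1.110783.
Q̄ = (S_0/π) × [bracket] = (1361/π) × 1.110783 = 481.21 W/m².
Ratio Q̄_A / Q̄_B = 305.26 / 481.21 = 0.6344.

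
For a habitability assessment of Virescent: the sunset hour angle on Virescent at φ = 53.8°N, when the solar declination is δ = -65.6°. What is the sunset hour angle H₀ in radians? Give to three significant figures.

H₀ = 0.00 rad

cos H₀ = −tan φ · tan δ = 3.0121 ≥ 1, so the host star never rises (polar night) and H₀ = 0.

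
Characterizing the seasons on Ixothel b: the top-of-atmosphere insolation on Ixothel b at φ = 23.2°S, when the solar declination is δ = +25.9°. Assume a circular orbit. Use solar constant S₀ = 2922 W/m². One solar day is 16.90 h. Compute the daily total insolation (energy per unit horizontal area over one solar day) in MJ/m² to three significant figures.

cos H₀ = −tan(-23.2°) tan(+25.900°) = 0.2081, H₀ = 1.3611 rad.
Bracket: H₀ sin φ sin δ + cos φ cos δ sin H₀ = 1.3611×-0.39394×0.43680 + 0.91914×0.89956×0.97810 = -0.234209 + 0.808714 = 0.574505.
Q̄ = (S₀/π) × [bracket] = (2922/π) × 0.574505 = 534.35 W/m².
Daily total = Q̄ × 16.90 h × 3600 s/h = 534.35 × 16.90 × 3600 / 10⁶ = 32.51 MJ/m².

32.5 MJ/m²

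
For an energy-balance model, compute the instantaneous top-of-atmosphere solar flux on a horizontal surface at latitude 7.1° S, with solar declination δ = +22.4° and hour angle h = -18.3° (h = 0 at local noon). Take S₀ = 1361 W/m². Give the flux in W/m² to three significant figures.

1.12e+03 W/m²

cos θ_z = sin φ sin δ + cos φ cos δ cos h = -0.047101 + 0.871057 = 0.823956.
Flux = S₀ · cos θ_z = 1361 × 0.823956 = 1121 W/m².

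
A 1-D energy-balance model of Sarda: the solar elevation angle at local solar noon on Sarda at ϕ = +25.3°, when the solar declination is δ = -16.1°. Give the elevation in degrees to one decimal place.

At local noon the hour angle is zero, so the zenith angle equals |ϕ − δ| = |+25.3° − (-16.100°)| = 41.400°.
Elevation = 90° − 41.400° = 48.6°.

48.6°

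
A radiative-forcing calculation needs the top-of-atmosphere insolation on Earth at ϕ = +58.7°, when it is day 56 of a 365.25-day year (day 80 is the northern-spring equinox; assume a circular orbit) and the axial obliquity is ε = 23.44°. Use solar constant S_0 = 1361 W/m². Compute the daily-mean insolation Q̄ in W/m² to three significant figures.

Q̄ ≈ 137 W/m²

Solar longitude: L_s = 360° × (56 − 80)/365.25 = -23.655°, i.e. -23.655° + 360° = 336.345°.
sin δ = sin 23.44° × sin 336.345° = -0.15960, so δ = -9.184°.
cos h₀ = −tan(+58.7°) tan(-9.184°) = 0.2659, h₀ = 1.3016 rad.
Bracket: h₀ sin ϕ sin δ + cos ϕ cos δ sin h₀ = 1.3016×0.85446×-0.15960 + 0.51952×0.98718×0.96400 = -0.177502 + 0.494397 = 0.316895.
Q̄ = (S_0/π) × [bracket] = (1361/π) × 0.316895 = 137.3 W/m².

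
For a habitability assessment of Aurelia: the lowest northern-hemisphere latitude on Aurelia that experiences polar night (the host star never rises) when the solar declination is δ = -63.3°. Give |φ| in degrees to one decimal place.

|φ| = 26.7°

Polar night requires cos H₀ = −tan φ tan δ ≥ 1, i.e. tan φ tan δ ≤ −1.
The boundary is |tan φ| · |tan δ| = 1, so |φ| = 90° − |δ| = 90° − 63.3° = 26.7° in the northern hemisphere.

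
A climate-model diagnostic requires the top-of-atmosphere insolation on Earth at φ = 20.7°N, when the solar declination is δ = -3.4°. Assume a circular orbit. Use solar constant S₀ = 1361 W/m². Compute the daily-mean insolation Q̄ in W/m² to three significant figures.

Q̄ ≈ 390 W/m²

cos H₀ = −tan(+20.7°) tan(-3.400°) = 0.0224, H₀ = 1.5483 rad.
Bracket: H₀ sin φ sin δ + cos φ cos δ sin H₀ = 1.5483×0.35347×-0.05931 + 0.93544×0.99824×0.99975 = -0.032459 + 0.933560 = 0.901101.
Q̄ = (S₀/π) × [bracket] = (1361/π) × 0.901101 = 390.4 W/m².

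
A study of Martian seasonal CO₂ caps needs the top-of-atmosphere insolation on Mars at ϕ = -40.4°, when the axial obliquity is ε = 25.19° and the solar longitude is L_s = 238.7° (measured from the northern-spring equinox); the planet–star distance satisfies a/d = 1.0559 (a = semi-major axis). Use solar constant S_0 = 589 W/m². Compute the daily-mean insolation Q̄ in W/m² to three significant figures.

Solar declination: sin δ = sin ε · sin L_s = sin 25.19° × sin 238.7° = -0.36368, so δ = -21.326°.
cos h₀ = −tan(-40.4°) tan(-21.326°) = -0.3323, h₀ = 1.9095 rad.
Bracket: h₀ sin ϕ sin δ + cos ϕ cos δ sin h₀ = 1.9095×-0.64812×-0.36368 + 0.76154×0.93153×0.94319 = 0.450085 + 0.669096 = 1.119181.
Inverse-square distance factor (a/d)² = 1.0559² = 1.114925.
Q̄ = (S_0/π) × 1.114925 × [bracket] = (589/π) × 1.114925 × 1.119181 = 233.9 W/m².

Q̄ ≈ 234 W/m²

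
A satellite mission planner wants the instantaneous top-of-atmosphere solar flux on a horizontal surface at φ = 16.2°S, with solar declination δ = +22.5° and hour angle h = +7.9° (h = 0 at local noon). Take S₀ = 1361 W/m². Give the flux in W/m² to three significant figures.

cos θ_z = sin φ sin δ + cos φ cos δ cos h = -0.106765 + 0.878776 = 0.772011.
Flux = S₀ · cos θ_z = 1361 × 0.772011 = 1051 W/m².

1.05e+03 W/m²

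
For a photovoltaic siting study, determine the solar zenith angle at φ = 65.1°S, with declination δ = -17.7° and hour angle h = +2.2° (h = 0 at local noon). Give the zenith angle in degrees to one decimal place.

θ_z = 47.4°

cos θ_z = sin φ sin δ + cos φ cos δ cos h = 0.275771 + 0.400809 = 0.676580.
θ_z = arccos(0.676580) = 47.4°.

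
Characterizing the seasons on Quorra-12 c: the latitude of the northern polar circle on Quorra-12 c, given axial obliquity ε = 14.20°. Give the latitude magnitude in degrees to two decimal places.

75.80°

The polar circle is the lowest latitude that experiences at least one full rotation of continuous daylight at the northern-summer solstice; it lies at |φ| = 90° − ε = 90° − 14.20° = 75.80°.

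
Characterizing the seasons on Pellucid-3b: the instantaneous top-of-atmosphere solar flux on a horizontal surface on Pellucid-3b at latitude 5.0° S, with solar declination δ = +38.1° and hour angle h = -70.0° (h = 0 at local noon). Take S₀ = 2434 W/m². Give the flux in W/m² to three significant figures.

522 W/m²

cos θ_z = sin φ sin δ + cos φ cos δ cos h = -0.053778 + 0.268123 = 0.214345.
Flux = S₀ · cos θ_z = 2434 × 0.214345 = 521.7 W/m².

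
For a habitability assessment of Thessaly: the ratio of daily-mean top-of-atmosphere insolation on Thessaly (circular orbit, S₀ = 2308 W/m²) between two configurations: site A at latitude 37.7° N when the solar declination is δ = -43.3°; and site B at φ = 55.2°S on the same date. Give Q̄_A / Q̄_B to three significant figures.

— Configuration A (φ=+37.7°):
cos H₀ = −tan(+37.7°) tan(-43.300°) = 0.7283, H₀ = 0.7549 rad.
Bracket: H₀ sin φ sin δ + cos φ cos δ sin H₀ = 0.7549×0.61153×-0.68582 + 0.79122×0.72777×0.68522 = -0.316605 + 0.394568 = 0.077963.
Q̄ = (S₀/π) × [bracket] = (2308/π) × 0.077963 = 57.276 W/m².
— Configuration B (φ=-55.2°):
cos H₀ = −tan(-55.2°) tan(-43.300°) = -1.3559 ≤ −1 ⇒ polar day, H₀ = π.
Bracket: H₀ sin φ sin δ + cos φ cos δ sin H₀ = 3.1416×-0.82115×-0.68582 + 0.57071×0.72777×0.00000 = 1.769227 + 0.000000 = 1.769227.
Q̄ = (S₀/π) × [bracket] = (2308/π) × 1.769227 = 1299.8 W/m².
Ratio Q̄_A / Q̄_B = 57.276 / 1299.8 = 0.04407.

Q̄_A / Q̄_B ≈ 0.0441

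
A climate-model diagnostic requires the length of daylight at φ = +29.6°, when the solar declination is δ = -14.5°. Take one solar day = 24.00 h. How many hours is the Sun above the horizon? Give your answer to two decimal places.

10.87 h

cos H₀ = −tan φ · tan δ = −tan(+29.6°) × tan(-14.500°) = 0.1469, so H₀ = 1.4233 rad = 81.55°.
Daylight = 2H₀/(2π) × 24.00 h = (1.4233/π) × 24.00 = 10.87 h.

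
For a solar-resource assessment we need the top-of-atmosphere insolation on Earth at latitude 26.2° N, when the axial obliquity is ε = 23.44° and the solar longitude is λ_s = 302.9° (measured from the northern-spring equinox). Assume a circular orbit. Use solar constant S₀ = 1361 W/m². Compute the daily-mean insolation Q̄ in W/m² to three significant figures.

Q̄ ≈ 272 W/m²

Solar declination: sin δ = sin ε · sin λ_s = sin 23.44° × sin 302.9° = -0.33399, so δ = -19.511°.
cos H₀ = −tan(+26.2°) tan(-19.511°) = 0.1744, H₀ = 1.3955 rad.
Bracket: H₀ sin φ sin δ + cos φ cos δ sin H₀ = 1.3955×0.44151×-0.33399 + 0.89726×0.94258×0.98468 = -0.205780 + 0.832783 = 0.627003.
Q̄ = (S₀/π) × [bracket] = (1361/π) × 0.627003 = 271.6 W/m².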